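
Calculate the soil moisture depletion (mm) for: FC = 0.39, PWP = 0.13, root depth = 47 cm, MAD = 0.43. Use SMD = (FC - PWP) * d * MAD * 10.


SMD = (FC - PWP) * d * MAD * 10
SMD = (0.39 - 0.13) * 47 * 0.43 * 10
SMD = 0.2600 * 47 * 0.43 * 10

52.5460 mm


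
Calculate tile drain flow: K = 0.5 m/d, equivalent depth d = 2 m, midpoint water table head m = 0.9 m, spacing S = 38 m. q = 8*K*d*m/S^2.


q = 8*K*d*m/S^2
q = 8*0.5*2*0.9/38^2
q = 7.2000 / 1444

0.0050 m/d


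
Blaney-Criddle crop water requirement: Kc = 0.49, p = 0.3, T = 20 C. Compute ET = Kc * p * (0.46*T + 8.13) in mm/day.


ET = Kc * p * (0.46*T + 8.13)
ET = 0.49 * 0.3 * (0.46*20 + 8.13)
ET = 0.49 * 0.3 * 17.3300

2.5475 mm/day


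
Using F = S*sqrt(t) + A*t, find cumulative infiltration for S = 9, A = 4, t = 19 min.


F = S*sqrt(t) + A*t
F = 9*sqrt(19) + 4*19
F = 9*4.358899 + 76

115.2301 mm


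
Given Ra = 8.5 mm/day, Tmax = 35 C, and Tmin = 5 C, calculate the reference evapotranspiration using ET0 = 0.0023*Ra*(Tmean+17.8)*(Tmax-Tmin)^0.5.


Tmean = (Tmax + Tmin)/2 = (35 + 5)/2 = 20.0
ET0 = 0.0023 * 8.5 * (20.0 + 17.8) * sqrt(35 - 5)
ET0 = 0.0023 * 8.5 * 37.8 * 5.477226

4.0476 mm/day


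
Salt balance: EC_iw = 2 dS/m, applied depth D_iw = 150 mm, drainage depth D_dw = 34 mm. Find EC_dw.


EC_dw = EC_iw * D_iw / D_dw
EC_dw = 2 * 150 / 34
EC_dw = 300 / 34

8.8235 dS/m


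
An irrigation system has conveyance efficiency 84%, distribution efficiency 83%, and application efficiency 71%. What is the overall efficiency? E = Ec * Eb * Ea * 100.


Ec = 0.84, Eb = 0.83, Ea = 0.71
E = 0.84 * 0.83 * 0.71 * 100 = 49.5012%

49.5012 %


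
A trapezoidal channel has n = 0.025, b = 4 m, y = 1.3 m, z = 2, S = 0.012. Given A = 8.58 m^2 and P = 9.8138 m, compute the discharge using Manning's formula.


R = A/P = 8.58/9.8138 = 0.874279
Q = (1/0.025) * 8.58 * 0.874279^(2/3) * 0.012^0.5

34.3746 m^3/s


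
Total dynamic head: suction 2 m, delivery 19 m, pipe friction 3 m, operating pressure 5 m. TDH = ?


TDH = Hs + Hd + hf + Hp = 2 + 19 + 3 + 5 = 29

29 m


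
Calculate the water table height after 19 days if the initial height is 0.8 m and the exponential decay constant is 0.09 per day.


m = m0 * exp(-k*t)
m = 0.8 * exp(-0.09 * 19)
m = 0.8 * exp(-1.7100)

0.1447 m


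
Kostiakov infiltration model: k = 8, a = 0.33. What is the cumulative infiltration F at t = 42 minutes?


F = k * t^a = 8 * 42^0.33
F = 8 * 3.432988

27.4639 mm


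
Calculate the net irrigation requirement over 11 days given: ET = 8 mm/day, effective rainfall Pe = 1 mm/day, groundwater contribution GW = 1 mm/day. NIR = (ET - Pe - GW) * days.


Daily deficit = ET - Pe - GW = 8 - 1 - 1 = 6 mm/day
NIR = 6 * 11 = 66 mm

66.0000 mm


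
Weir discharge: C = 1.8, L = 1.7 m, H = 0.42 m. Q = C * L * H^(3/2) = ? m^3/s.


Q = C * L * H^(3/2) = 1.8 * 1.7 * 0.42^1.5 = 1.8 * 1.7 * 0.272191

0.8329 m^3/s


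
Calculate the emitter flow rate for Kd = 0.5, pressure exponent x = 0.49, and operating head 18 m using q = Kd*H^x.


q = Kd * H^x = 0.5 * 18^0.49 = 0.5 * 4.121768

2.0609 L/h


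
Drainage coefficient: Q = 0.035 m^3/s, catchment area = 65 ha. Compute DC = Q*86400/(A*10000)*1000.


DC = Q * 86400 / (A * 10000) * 1000
DC = 0.035 * 86400 / (65 * 10000) * 1000
DC = 3024000.0000 / 650000

4.6523 mm/day


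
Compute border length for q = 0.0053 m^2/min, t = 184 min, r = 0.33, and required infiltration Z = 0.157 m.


L = q*t/((1+r)*Z)
L = 0.0053*184/((1+0.33)*0.157)
L = 0.9752/0.20881

4.6703 m


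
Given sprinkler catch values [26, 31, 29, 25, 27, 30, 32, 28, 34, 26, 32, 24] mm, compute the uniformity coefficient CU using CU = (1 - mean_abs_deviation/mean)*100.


mean = 28.666667 mm
MAD = 2.666667 mm
CU = (1 - 2.666667/28.666667)*100

90.6977 %


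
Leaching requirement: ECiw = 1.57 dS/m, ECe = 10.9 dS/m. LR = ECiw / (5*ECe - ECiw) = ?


LR = ECiw / (5*ECe - ECiw)
LR = 1.57 / (5*10.9 - 1.57)
LR = 1.57 / 52.9300

0.0297


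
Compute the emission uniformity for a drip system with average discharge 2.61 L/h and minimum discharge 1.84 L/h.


EU = (q_min/q_avg)*100 = (1.84/2.61)*100 = 70.4981%

70.4981 %


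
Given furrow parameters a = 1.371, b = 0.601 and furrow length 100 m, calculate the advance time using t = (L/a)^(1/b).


t = (L/a)^(1/b)
t = (100/1.371)^(1/0.601)
t = 72.939460^(1/0.601)

1258.2626 min


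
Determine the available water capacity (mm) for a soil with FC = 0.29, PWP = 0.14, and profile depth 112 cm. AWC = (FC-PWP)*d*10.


AWC = (FC - PWP) * d * 10
AWC = (0.29 - 0.14) * 112 * 10
AWC = 0.1500 * 112 * 10

168.0000 mm


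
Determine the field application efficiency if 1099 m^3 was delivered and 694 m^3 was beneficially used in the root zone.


Ea = V_root / V_field * 100 = 694 / 1099 * 100 = 63.1483%

63.1483 %


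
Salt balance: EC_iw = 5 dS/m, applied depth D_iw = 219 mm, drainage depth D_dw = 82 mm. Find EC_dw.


EC_dw = EC_iw * D_iw / D_dw
EC_dw = 5 * 219 / 82
EC_dw = 1095 / 82

13.3537 dS/m


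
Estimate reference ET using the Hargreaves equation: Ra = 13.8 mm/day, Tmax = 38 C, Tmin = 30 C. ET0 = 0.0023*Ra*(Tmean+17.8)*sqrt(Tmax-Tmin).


Tmean = (Tmax + Tmin)/2 = (38 + 30)/2 = 34.0
ET0 = 0.0023 * 13.8 * (34.0 + 17.8) * sqrt(38 - 30)
ET0 = 0.0023 * 13.8 * 51.8 * 2.828427

4.6503 mm/day


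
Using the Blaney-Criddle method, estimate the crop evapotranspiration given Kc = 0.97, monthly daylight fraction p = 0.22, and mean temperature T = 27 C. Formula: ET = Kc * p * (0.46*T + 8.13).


ET = Kc * p * (0.46*T + 8.13)
ET = 0.97 * 0.22 * (0.46*27 + 8.13)
ET = 0.97 * 0.22 * 20.5500

4.3854 mm/day


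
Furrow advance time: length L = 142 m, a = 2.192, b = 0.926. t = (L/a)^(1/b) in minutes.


t = (L/a)^(1/b)
t = (142/2.192)^(1/0.926)
t = 64.781022^(1/0.926)

90.4081 min


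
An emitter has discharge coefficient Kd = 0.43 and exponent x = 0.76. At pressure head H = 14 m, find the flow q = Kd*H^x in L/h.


q = Kd * H^x = 0.43 * 14^0.76 = 0.43 * 7.431172

3.1954 L/h


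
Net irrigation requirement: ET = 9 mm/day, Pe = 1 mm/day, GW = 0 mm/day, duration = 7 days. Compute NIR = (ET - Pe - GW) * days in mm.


Daily deficit = ET - Pe - GW = 9 - 1 - 0 = 8 mm/day
NIR = 8 * 7 = 56 mm

56.0000 mm


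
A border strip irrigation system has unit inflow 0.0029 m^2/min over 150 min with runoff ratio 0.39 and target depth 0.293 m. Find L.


L = q*t/((1+r)*Z)
L = 0.0029*150/((1+0.39)*0.293)
L = 0.435/0.40727

1.0681 m


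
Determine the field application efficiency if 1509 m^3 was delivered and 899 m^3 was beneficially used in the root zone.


Ea = V_root / V_field * 100 = 899 / 1509 * 100 = 59.5759%

59.5759 %


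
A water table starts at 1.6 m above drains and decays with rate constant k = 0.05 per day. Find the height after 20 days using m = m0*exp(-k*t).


m = m0 * exp(-k*t)
m = 1.6 * exp(-0.05 * 20)
m = 1.6 * exp(-1.0000)

0.5886 m


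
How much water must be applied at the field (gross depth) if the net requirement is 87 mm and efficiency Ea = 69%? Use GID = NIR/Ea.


Ea = 69% = 0.69
GID = NIR / Ea = 87 / 0.69 = 126.0870 mm

126.0870 mm


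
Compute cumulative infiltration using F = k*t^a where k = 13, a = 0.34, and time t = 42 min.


F = k * t^a = 13 * 42^0.34
F = 13 * 3.563730

46.3285 mm


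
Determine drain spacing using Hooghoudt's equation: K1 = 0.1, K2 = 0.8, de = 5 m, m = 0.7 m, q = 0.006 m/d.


S^2 = 8*K2*de*m/q + 4*K1*m^2/q
S^2 = 8*0.8*5*0.7/0.006 + 4*0.1*0.7^2/0.006
S = sqrt(3766.0000)

61.3677 m


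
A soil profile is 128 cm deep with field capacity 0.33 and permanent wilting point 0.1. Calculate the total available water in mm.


AWC = (FC - PWP) * d * 10
AWC = (0.33 - 0.1) * 128 * 10
AWC = 0.2300 * 128 * 10

294.4000 mm


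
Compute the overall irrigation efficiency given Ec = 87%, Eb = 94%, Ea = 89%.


Ec = 0.87, Eb = 0.94, Ea = 0.89
E = 0.87 * 0.94 * 0.89 * 100 = 72.7842%

72.7842 %


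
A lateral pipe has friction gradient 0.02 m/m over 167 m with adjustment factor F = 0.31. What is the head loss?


hf = J * L * F = 0.02 * 167 * 0.31 = 1.0354 m

1.0354 m


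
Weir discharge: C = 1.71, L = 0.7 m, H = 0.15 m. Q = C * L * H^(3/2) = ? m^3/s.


Q = C * L * H^(3/2) = 1.71 * 0.7 * 0.15^1.5 = 1.71 * 0.7 * 0.058095

0.0695 m^3/s


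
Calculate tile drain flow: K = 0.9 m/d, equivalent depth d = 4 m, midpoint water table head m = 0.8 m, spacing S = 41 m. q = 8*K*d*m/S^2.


q = 8*K*d*m/S^2
q = 8*0.9*4*0.8/41^2
q = 23.0400 / 1681

0.0137 m/d


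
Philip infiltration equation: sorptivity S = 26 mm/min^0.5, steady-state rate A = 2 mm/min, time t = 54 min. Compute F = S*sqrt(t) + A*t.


F = S*sqrt(t) + A*t
F = 26*sqrt(54) + 2*54
F = 26*7.348469 + 108

299.0602 mm


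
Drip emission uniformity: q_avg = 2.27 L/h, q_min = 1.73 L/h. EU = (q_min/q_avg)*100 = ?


EU = (q_min/q_avg)*100 = (1.73/2.27)*100 = 76.2115%

76.2115 %


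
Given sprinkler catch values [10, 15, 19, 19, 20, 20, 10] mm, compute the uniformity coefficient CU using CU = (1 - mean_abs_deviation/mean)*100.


mean = 16.142857 mm
MAD = 3.836735 mm
CU = (1 - 3.836735/16.142857)*100

76.2326 %


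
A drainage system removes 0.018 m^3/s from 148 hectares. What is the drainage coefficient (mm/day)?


DC = Q * 86400 / (A * 10000) * 1000
DC = 0.018 * 86400 / (148 * 10000) * 1000
DC = 1555200.0000 / 1480000

1.0508 mm/day


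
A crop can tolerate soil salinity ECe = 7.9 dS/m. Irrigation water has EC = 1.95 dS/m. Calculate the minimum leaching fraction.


LR = ECiw / (5*ECe - ECiw)
LR = 1.95 / (5*7.9 - 1.95)
LR = 1.95 / 37.5500

0.0519


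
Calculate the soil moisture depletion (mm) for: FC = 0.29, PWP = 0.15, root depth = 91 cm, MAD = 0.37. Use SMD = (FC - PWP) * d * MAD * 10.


SMD = (FC - PWP) * d * MAD * 10
SMD = (0.29 - 0.15) * 91 * 0.37 * 10
SMD = 0.1400 * 91 * 0.37 * 10

47.1380 mm


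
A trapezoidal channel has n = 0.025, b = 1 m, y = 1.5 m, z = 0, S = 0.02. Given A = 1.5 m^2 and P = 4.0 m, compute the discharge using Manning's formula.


R = A/P = 1.5/4.0 = 0.375000
Q = (1/0.025) * 1.5 * 0.375000^(2/3) * 0.02^0.5

4.4125 m^3/s


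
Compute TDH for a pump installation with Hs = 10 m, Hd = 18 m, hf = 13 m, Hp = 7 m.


TDH = Hs + Hd + hf + Hp = 10 + 18 + 13 + 7 = 48

48 m


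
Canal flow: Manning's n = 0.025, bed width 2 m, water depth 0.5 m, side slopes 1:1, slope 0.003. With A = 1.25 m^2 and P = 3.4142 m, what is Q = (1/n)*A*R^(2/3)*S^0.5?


R = A/P = 1.25/3.4142 = 0.366118
Q = (1/0.025) * 1.25 * 0.366118^(2/3) * 0.003^0.5

1.4016 m^3/s


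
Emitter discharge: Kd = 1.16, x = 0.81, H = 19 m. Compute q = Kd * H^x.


q = Kd * H^x = 1.16 * 19^0.81 = 1.16 * 10.859015

12.5965 L/h


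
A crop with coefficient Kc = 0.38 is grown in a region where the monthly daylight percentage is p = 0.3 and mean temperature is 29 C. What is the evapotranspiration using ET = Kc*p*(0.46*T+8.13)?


ET = Kc * p * (0.46*T + 8.13)
ET = 0.38 * 0.3 * (0.46*29 + 8.13)
ET = 0.38 * 0.3 * 21.4700

2.4476 mm/day


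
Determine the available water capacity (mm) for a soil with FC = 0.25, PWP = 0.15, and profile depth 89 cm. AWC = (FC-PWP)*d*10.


AWC = (FC - PWP) * d * 10
AWC = (0.25 - 0.15) * 89 * 10
AWC = 0.1000 * 89 * 10

89.0000 mm


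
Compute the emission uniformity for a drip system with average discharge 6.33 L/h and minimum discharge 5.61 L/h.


EU = (q_min/q_avg)*100 = (5.61/6.33)*100 = 88.6256%

88.6256 %


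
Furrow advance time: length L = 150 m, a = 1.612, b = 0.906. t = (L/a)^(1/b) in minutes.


t = (L/a)^(1/b)
t = (150/1.612)^(1/0.906)
t = 93.052109^(1/0.906)

148.9316 min


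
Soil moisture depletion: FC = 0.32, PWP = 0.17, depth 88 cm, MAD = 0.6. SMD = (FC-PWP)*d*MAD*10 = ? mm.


SMD = (FC - PWP) * d * MAD * 10
SMD = (0.32 - 0.17) * 88 * 0.6 * 10
SMD = 0.1500 * 88 * 0.6 * 10

79.2000 mm


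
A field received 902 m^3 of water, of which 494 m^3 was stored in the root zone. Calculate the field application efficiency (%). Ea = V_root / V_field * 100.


Ea = V_root / V_field * 100 = 494 / 902 * 100 = 54.7672%

54.7672 %


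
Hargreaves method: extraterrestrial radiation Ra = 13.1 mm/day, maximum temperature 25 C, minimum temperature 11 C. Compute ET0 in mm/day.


Tmean = (Tmax + Tmin)/2 = (25 + 11)/2 = 18.0
ET0 = 0.0023 * 13.1 * (18.0 + 17.8) * sqrt(25 - 11)
ET0 = 0.0023 * 13.1 * 35.8 * 3.741657

4.0360 mm/day


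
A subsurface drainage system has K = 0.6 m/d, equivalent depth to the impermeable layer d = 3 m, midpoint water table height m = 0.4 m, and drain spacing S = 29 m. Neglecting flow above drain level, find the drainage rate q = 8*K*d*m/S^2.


q = 8*K*d*m/S^2
q = 8*0.6*3*0.4/29^2
q = 5.7600 / 841

0.0068 m/d


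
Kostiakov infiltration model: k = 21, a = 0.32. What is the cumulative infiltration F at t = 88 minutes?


F = k * t^a = 21 * 88^0.32
F = 21 * 4.190197

87.9941 mm


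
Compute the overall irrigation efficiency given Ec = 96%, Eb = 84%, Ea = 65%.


Ec = 0.96, Eb = 0.84, Ea = 0.65
E = 0.96 * 0.84 * 0.65 * 100 = 52.4160%

52.4160 %


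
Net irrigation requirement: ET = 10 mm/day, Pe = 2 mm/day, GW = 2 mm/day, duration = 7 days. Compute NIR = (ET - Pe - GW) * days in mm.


Daily deficit = ET - Pe - GW = 10 - 2 - 2 = 6 mm/day
NIR = 6 * 7 = 42 mm

42.0000 mm


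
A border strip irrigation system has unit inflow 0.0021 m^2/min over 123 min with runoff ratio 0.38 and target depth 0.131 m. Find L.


L = q*t/((1+r)*Z)
L = 0.0021*123/((1+0.38)*0.131)
L = 0.2583/0.18078

1.4288 m


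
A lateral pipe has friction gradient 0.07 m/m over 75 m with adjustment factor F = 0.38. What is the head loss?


hf = J * L * F = 0.07 * 75 * 0.38 = 1.9950 m

1.9950 m


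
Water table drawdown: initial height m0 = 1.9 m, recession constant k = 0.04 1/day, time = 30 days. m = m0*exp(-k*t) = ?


m = m0 * exp(-k*t)
m = 1.9 * exp(-0.04 * 30)
m = 1.9 * exp(-1.2000)

0.5723 m


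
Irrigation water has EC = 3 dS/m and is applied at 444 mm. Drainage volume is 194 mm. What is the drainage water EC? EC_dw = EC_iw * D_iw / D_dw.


EC_dw = EC_iw * D_iw / D_dw
EC_dw = 3 * 444 / 194
EC_dw = 1332 / 194

6.8660 dS/m


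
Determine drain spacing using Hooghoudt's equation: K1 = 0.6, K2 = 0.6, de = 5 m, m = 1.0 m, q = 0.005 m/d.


S^2 = 8*K2*de*m/q + 4*K1*m^2/q
S^2 = 8*0.6*5*1.0/0.005 + 4*0.6*1.0^2/0.005
S = sqrt(5280.0000)

72.6636 m


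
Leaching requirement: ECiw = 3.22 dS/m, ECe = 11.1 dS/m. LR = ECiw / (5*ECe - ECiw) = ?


LR = ECiw / (5*ECe - ECiw)
LR = 3.22 / (5*11.1 - 3.22)
LR = 3.22 / 52.2800

0.0616


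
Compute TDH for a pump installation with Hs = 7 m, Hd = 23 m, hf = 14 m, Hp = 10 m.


TDH = Hs + Hd + hf + Hp = 7 + 23 + 14 + 10 = 54

54 m


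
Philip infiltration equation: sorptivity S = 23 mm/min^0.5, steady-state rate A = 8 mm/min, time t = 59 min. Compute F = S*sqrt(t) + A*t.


F = S*sqrt(t) + A*t
F = 23*sqrt(59) + 8*59
F = 23*7.681146 + 472

648.6664 mm


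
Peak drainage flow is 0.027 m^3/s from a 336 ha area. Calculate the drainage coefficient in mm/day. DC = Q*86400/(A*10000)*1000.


DC = Q * 86400 / (A * 10000) * 1000
DC = 0.027 * 86400 / (336 * 10000) * 1000
DC = 2332800.0000 / 3360000

0.6943 mm/day


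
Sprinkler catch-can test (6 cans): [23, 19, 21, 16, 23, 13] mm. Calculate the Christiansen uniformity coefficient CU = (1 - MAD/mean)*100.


mean = 19.166667 mm
MAD = 3.166667 mm
CU = (1 - 3.166667/19.166667)*100

83.4783 %


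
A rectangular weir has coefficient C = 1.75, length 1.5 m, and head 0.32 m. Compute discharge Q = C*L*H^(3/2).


Q = C * L * H^(3/2) = 1.75 * 1.5 * 0.32^1.5 = 1.75 * 1.5 * 0.181019

0.4752 m^3/s


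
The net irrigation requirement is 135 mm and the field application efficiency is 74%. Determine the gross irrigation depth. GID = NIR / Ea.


Ea = 74% = 0.74
GID = NIR / Ea = 135 / 0.74 = 182.4324 mm

182.4324 mm


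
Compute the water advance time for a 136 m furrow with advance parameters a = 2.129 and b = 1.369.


t = (L/a)^(1/b)
t = (136/2.129)^(1/1.369)
t = 63.879756^(1/1.369)

20.8327 min


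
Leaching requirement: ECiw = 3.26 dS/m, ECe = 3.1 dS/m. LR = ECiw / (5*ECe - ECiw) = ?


LR = ECiw / (5*ECe - ECiw)
LR = 3.26 / (5*3.1 - 3.26)
LR = 3.26 / 12.2400

0.2663


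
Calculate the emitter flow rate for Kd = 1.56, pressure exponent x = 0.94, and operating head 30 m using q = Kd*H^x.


q = Kd * H^x = 1.56 * 30^0.94 = 1.56 * 24.462114

38.1609 L/h


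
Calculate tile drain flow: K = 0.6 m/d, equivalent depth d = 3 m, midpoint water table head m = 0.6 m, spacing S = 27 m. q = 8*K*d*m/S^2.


q = 8*K*d*m/S^2
q = 8*0.6*3*0.6/27^2
q = 8.6400 / 729

0.0119 m/d


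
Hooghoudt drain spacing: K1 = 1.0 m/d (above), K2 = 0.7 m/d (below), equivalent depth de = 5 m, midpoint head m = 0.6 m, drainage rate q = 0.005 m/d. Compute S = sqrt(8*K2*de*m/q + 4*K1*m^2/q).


S^2 = 8*K2*de*m/q + 4*K1*m^2/q
S^2 = 8*0.7*5*0.6/0.005 + 4*1.0*0.6^2/0.005
S = sqrt(3648.0000)

60.3987 m


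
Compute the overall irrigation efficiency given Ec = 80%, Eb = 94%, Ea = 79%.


Ec = 0.8, Eb = 0.94, Ea = 0.79
E = 0.8 * 0.94 * 0.79 * 100 = 59.4080%

59.4080 %


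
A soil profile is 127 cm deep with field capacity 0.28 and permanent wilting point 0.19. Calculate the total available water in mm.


AWC = (FC - PWP) * d * 10
AWC = (0.28 - 0.19) * 127 * 10
AWC = 0.0900 * 127 * 10

114.3000 mm


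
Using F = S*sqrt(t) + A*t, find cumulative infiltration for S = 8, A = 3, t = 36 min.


F = S*sqrt(t) + A*t
F = 8*sqrt(36) + 3*36
F = 8*6.000000 + 108

156.0000 mm


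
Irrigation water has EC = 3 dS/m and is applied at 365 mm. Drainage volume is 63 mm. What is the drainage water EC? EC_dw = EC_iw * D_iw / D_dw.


EC_dw = EC_iw * D_iw / D_dw
EC_dw = 3 * 365 / 63
EC_dw = 1095 / 63

17.3810 dS/m


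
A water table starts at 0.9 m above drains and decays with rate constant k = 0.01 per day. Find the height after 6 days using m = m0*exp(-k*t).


m = m0 * exp(-k*t)
m = 0.9 * exp(-0.01 * 6)
m = 0.9 * exp(-0.0600)

0.8476 m


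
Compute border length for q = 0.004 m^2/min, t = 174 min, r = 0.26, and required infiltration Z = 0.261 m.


L = q*t/((1+r)*Z)
L = 0.004*174/((1+0.26)*0.261)
L = 0.696/0.32886

2.1164 m


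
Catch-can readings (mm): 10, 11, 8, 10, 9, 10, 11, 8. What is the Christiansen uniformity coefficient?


mean = 9.625000 mm
MAD = 0.968750 mm
CU = (1 - 0.968750/9.625000)*100

89.9351 %


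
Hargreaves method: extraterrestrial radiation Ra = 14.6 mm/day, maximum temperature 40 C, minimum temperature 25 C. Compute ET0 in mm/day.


Tmean = (Tmax + Tmin)/2 = (40 + 25)/2 = 32.5
ET0 = 0.0023 * 14.6 * (32.5 + 17.8) * sqrt(40 - 25)
ET0 = 0.0023 * 14.6 * 50.3 * 3.872983

6.5418 mm/day


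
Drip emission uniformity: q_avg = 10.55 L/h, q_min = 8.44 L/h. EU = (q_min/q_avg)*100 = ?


EU = (q_min/q_avg)*100 = (8.44/10.55)*100 = 80.0000%

80.0000 %


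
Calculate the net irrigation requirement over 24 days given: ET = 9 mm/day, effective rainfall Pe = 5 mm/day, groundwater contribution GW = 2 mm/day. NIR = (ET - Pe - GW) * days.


Daily deficit = ET - Pe - GW = 9 - 5 - 2 = 2 mm/day
NIR = 2 * 24 = 48 mm

48.0000 mm


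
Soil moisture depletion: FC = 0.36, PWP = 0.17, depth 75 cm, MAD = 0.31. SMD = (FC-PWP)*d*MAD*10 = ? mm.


SMD = (FC - PWP) * d * MAD * 10
SMD = (0.36 - 0.17) * 75 * 0.31 * 10
SMD = 0.1900 * 75 * 0.31 * 10

44.1750 mm


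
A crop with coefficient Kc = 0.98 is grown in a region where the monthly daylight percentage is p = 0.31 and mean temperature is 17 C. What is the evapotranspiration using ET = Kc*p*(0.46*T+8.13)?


ET = Kc * p * (0.46*T + 8.13)
ET = 0.98 * 0.31 * (0.46*17 + 8.13)
ET = 0.98 * 0.31 * 15.9500

4.8456 mm/day


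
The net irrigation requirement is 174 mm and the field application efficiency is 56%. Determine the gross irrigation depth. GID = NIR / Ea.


Ea = 56% = 0.56
GID = NIR / Ea = 174 / 0.56 = 310.7143 mm

310.7143 mm


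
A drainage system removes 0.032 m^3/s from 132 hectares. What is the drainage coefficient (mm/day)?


DC = Q * 86400 / (A * 10000) * 1000
DC = 0.032 * 86400 / (132 * 10000) * 1000
DC = 2764800.0000 / 1320000

2.0945 mm/day


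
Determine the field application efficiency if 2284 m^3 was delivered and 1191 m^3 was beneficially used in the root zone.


Ea = V_root / V_field * 100 = 1191 / 2284 * 100 = 52.1454%

52.1454 %


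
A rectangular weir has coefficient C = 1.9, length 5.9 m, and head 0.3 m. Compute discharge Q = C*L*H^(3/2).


Q = C * L * H^(3/2) = 1.9 * 5.9 * 0.3^1.5 = 1.9 * 5.9 * 0.164317

1.8420 m^3/s


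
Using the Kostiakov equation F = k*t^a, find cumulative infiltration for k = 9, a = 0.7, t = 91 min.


F = k * t^a = 9 * 91^0.7
F = 9 * 23.514133

211.6272 mm


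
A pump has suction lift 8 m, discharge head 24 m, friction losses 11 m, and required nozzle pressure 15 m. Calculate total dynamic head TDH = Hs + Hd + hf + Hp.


TDH = Hs + Hd + hf + Hp = 8 + 24 + 11 + 15 = 58

58 m


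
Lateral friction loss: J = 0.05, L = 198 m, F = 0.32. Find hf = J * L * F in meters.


hf = J * L * F = 0.05 * 198 * 0.32 = 3.1680 m

3.1680 m


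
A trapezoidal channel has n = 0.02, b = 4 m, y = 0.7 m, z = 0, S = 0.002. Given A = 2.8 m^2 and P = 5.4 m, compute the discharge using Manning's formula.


R = A/P = 2.8/5.4 = 0.518519
Q = (1/0.02) * 2.8 * 0.518519^(2/3) * 0.002^0.5

4.0410 m^3/s


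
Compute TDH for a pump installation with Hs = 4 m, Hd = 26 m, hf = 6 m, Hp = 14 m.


TDH = Hs + Hd + hf + Hp = 4 + 26 + 6 + 14 = 50

50 m


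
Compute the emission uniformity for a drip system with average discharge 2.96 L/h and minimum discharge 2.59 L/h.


EU = (q_min/q_avg)*100 = (2.59/2.96)*100 = 87.5000%

87.5000 %


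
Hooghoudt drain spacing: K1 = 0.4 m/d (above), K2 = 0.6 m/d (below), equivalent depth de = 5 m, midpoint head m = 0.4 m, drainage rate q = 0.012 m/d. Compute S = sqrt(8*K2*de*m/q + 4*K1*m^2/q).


S^2 = 8*K2*de*m/q + 4*K1*m^2/q
S^2 = 8*0.6*5*0.4/0.012 + 4*0.4*0.4^2/0.012
S = sqrt(821.3333)

28.6589 m


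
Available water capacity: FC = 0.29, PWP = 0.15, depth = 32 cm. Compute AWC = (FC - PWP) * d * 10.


AWC = (FC - PWP) * d * 10
AWC = (0.29 - 0.15) * 32 * 10
AWC = 0.1400 * 32 * 10

44.8000 mm


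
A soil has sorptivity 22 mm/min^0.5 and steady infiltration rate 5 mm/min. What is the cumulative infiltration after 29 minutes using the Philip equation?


F = S*sqrt(t) + A*t
F = 22*sqrt(29) + 5*29
F = 22*5.385165 + 145

263.4736 mm


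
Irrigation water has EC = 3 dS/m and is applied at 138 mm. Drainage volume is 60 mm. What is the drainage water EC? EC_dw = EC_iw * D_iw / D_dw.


EC_dw = EC_iw * D_iw / D_dw
EC_dw = 3 * 138 / 60
EC_dw = 414 / 60

6.9000 dS/m


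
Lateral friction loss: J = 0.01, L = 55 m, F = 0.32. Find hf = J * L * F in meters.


hf = J * L * F = 0.01 * 55 * 0.32 = 0.1760 m

0.1760 m


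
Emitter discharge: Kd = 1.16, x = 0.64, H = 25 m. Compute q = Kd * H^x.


q = Kd * H^x = 1.16 * 25^0.64 = 1.16 * 7.846602

9.1021 L/h


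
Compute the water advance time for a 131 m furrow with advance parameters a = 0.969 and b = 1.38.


t = (L/a)^(1/b)
t = (131/0.969)^(1/1.38)
t = 135.190918^(1/1.38)

35.0078 min


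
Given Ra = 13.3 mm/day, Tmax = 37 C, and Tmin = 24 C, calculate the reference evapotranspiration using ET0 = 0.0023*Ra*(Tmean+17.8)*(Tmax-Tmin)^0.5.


Tmean = (Tmax + Tmin)/2 = (37 + 24)/2 = 30.5
ET0 = 0.0023 * 13.3 * (30.5 + 17.8) * sqrt(37 - 24)
ET0 = 0.0023 * 13.3 * 48.3 * 3.605551

5.3272 mm/day


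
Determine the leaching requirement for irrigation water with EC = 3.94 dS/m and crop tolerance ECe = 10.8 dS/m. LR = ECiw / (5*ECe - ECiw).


LR = ECiw / (5*ECe - ECiw)
LR = 3.94 / (5*10.8 - 3.94)
LR = 3.94 / 50.0600

0.0787


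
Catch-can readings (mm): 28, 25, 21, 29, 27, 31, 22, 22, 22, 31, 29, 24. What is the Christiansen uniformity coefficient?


mean = 25.916667 mm
MAD = 3.250000 mm
CU = (1 - 3.250000/25.916667)*100

87.4598 %


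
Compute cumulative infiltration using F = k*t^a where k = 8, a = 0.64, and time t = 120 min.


F = k * t^a = 8 * 120^0.64
F = 8 * 21.412925

171.3034 mm


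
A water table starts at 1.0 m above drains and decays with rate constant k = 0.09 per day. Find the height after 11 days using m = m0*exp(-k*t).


m = m0 * exp(-k*t)
m = 1.0 * exp(-0.09 * 11)
m = 1.0 * exp(-0.9900)

0.3716 m


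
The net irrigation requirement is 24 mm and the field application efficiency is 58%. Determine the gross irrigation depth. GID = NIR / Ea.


Ea = 58% = 0.58
GID = NIR / Ea = 24 / 0.58 = 41.3793 mm

41.3793 mm


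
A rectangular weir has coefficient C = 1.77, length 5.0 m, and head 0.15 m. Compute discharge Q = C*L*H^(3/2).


Q = C * L * H^(3/2) = 1.77 * 5.0 * 0.15^1.5 = 1.77 * 5.0 * 0.058095

0.5141 m^3/s


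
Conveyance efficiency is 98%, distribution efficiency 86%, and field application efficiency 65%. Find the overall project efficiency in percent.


Ec = 0.98, Eb = 0.86, Ea = 0.65
E = 0.98 * 0.86 * 0.65 * 100 = 54.7820%

54.7820 %


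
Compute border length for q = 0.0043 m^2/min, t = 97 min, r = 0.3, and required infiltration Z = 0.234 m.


L = q*t/((1+r)*Z)
L = 0.0043*97/((1+0.3)*0.234)
L = 0.4171/0.3042

1.3711 m


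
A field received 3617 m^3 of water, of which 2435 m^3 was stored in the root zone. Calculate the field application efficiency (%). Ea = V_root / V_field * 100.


Ea = V_root / V_field * 100 = 2435 / 3617 * 100 = 67.3210%

67.3210 %


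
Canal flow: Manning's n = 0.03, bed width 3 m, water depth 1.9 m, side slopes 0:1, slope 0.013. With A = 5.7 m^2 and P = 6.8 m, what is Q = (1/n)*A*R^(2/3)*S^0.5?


R = A/P = 5.7/6.8 = 0.838235
Q = (1/0.03) * 5.7 * 0.838235^(2/3) * 0.013^0.5

19.2591 m^3/s


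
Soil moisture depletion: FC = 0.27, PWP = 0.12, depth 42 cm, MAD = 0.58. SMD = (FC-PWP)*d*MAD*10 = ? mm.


SMD = (FC - PWP) * d * MAD * 10
SMD = (0.27 - 0.12) * 42 * 0.58 * 10
SMD = 0.1500 * 42 * 0.58 * 10

36.5400 mm


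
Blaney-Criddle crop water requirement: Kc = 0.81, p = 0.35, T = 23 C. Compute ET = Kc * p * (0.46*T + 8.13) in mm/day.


ET = Kc * p * (0.46*T + 8.13)
ET = 0.81 * 0.35 * (0.46*23 + 8.13)
ET = 0.81 * 0.35 * 18.7100

5.3043 mm/day


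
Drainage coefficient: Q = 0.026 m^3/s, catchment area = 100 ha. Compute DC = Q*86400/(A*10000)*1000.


DC = Q * 86400 / (A * 10000) * 1000
DC = 0.026 * 86400 / (100 * 10000) * 1000
DC = 2246400.0000 / 1000000

2.2464 mm/day


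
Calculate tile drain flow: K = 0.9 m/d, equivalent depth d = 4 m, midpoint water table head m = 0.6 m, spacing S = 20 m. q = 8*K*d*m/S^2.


q = 8*K*d*m/S^2
q = 8*0.9*4*0.6/20^2
q = 17.2800 / 400

0.0432 m/d


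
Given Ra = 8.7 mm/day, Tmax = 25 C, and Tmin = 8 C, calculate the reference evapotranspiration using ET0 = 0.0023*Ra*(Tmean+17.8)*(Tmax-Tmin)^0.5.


Tmean = (Tmax + Tmin)/2 = (25 + 8)/2 = 16.5
ET0 = 0.0023 * 8.7 * (16.5 + 17.8) * sqrt(25 - 8)
ET0 = 0.0023 * 8.7 * 34.3 * 4.123106

2.8299 mm/day


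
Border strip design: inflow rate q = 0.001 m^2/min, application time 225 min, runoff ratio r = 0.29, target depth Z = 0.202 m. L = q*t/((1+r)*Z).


L = q*t/((1+r)*Z)
L = 0.001*225/((1+0.29)*0.202)
L = 0.225/0.26058

0.8635 m


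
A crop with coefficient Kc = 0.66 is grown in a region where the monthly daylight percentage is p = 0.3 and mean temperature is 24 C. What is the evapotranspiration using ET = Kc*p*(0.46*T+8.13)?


ET = Kc * p * (0.46*T + 8.13)
ET = 0.66 * 0.3 * (0.46*24 + 8.13)
ET = 0.66 * 0.3 * 19.1700

3.7957 mm/day


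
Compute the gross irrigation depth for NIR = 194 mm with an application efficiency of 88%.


Ea = 88% = 0.88
GID = NIR / Ea = 194 / 0.88 = 220.4545 mm

220.4545 mm


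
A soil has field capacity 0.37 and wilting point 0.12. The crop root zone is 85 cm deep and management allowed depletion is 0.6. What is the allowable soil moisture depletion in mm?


SMD = (FC - PWP) * d * MAD * 10
SMD = (0.37 - 0.12) * 85 * 0.6 * 10
SMD = 0.2500 * 85 * 0.6 * 10

127.5000 mm


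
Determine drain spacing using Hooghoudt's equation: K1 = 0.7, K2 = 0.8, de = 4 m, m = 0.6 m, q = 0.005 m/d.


S^2 = 8*K2*de*m/q + 4*K1*m^2/q
S^2 = 8*0.8*4*0.6/0.005 + 4*0.7*0.6^2/0.005
S = sqrt(3273.6000)

57.2154 m


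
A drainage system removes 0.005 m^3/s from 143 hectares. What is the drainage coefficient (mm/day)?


DC = Q * 86400 / (A * 10000) * 1000
DC = 0.005 * 86400 / (143 * 10000) * 1000
DC = 432000.0000 / 1430000

0.3021 mm/day


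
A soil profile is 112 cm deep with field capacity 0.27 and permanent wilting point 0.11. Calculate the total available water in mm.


AWC = (FC - PWP) * d * 10
AWC = (0.27 - 0.11) * 112 * 10
AWC = 0.1600 * 112 * 10

179.2000 mm


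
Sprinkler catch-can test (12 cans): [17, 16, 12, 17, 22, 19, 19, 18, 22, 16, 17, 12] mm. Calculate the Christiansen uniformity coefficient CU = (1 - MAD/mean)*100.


mean = 17.250000 mm
MAD = 2.291667 mm
CU = (1 - 2.291667/17.250000)*100

86.7150 %


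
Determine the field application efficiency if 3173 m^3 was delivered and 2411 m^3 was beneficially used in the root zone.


Ea = V_root / V_field * 100 = 2411 / 3173 * 100 = 75.9849%

75.9849 %


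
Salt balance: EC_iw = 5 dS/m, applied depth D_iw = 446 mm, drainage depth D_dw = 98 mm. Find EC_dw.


EC_dw = EC_iw * D_iw / D_dw
EC_dw = 5 * 446 / 98
EC_dw = 2230 / 98

22.7551 dS/m


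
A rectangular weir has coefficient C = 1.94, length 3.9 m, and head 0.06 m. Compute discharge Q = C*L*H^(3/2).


Q = C * L * H^(3/2) = 1.94 * 3.9 * 0.06^1.5 = 1.94 * 3.9 * 0.014697

0.1112 m^3/s


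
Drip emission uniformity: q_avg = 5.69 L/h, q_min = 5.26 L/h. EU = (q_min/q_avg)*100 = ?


EU = (q_min/q_avg)*100 = (5.26/5.69)*100 = 92.4429%

92.4429 %


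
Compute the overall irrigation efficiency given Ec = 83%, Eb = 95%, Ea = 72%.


Ec = 0.83, Eb = 0.95, Ea = 0.72
E = 0.83 * 0.95 * 0.72 * 100 = 56.7720%

56.7720 %


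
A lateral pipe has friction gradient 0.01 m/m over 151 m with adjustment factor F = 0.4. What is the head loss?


hf = J * L * F = 0.01 * 151 * 0.4 = 0.6040 m

0.6040 m


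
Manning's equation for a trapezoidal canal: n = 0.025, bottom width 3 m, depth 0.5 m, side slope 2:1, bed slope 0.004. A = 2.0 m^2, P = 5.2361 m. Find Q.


R = A/P = 2.0/5.2361 = 0.381964
Q = (1/0.025) * 2.0 * 0.381964^(2/3) * 0.004^0.5

2.6636 m^3/s


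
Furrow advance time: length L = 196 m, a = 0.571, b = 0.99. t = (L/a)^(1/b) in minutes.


t = (L/a)^(1/b)
t = (196/0.571)^(1/0.99)
t = 343.257443^(1/0.99)

364.1097 min


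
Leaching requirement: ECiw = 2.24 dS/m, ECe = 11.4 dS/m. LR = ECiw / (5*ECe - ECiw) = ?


LR = ECiw / (5*ECe - ECiw)
LR = 2.24 / (5*11.4 - 2.24)
LR = 2.24 / 54.7600

0.0409


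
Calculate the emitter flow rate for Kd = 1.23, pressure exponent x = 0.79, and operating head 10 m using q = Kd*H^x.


q = Kd * H^x = 1.23 * 10^0.79 = 1.23 * 6.165950

7.5841 L/h


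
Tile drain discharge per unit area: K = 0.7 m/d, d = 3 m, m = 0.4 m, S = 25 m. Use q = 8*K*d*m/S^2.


q = 8*K*d*m/S^2
q = 8*0.7*3*0.4/25^2
q = 6.7200 / 625

0.0108 m/d


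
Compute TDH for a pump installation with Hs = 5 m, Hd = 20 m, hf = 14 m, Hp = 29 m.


TDH = Hs + Hd + hf + Hp = 5 + 20 + 14 + 29 = 68

68 m


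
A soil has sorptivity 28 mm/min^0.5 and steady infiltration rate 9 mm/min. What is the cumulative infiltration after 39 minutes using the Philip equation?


F = S*sqrt(t) + A*t
F = 28*sqrt(39) + 9*39
F = 28*6.244998 + 351

525.8599 mm


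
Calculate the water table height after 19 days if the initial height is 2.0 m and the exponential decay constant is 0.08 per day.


m = m0 * exp(-k*t)
m = 2.0 * exp(-0.08 * 19)
m = 2.0 * exp(-1.5200)

0.4374 m


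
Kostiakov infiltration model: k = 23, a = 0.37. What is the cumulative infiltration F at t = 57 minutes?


F = k * t^a = 23 * 57^0.37
F = 23 * 4.463481

102.6601 mm


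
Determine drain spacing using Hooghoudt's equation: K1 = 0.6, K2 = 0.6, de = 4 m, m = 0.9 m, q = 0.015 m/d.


S^2 = 8*K2*de*m/q + 4*K1*m^2/q
S^2 = 8*0.6*4*0.9/0.015 + 4*0.6*0.9^2/0.015
S = sqrt(1281.6000)

35.7994 m


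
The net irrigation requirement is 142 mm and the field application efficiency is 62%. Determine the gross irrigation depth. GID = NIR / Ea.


Ea = 62% = 0.62
GID = NIR / Ea = 142 / 0.62 = 229.0323 mm

229.0323 mm


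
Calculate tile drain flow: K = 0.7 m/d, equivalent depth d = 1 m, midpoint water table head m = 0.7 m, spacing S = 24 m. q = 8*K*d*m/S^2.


q = 8*K*d*m/S^2
q = 8*0.7*1*0.7/24^2
q = 3.9200 / 576

0.0068 m/d


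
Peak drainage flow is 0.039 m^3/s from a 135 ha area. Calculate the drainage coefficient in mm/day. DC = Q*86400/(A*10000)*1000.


DC = Q * 86400 / (A * 10000) * 1000
DC = 0.039 * 86400 / (135 * 10000) * 1000
DC = 3369600.0000 / 1350000

2.4960 mm/day


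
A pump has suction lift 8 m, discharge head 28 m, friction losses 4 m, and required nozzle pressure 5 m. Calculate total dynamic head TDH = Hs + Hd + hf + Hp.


TDH = Hs + Hd + hf + Hp = 8 + 28 + 4 + 5 = 45

45 m


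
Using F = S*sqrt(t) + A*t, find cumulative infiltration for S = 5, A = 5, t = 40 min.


F = S*sqrt(t) + A*t
F = 5*sqrt(40) + 5*40
F = 5*6.324555 + 200

231.6228 mm


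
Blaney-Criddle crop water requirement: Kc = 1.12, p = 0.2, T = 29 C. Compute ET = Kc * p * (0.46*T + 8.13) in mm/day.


ET = Kc * p * (0.46*T + 8.13)
ET = 1.12 * 0.2 * (0.46*29 + 8.13)
ET = 1.12 * 0.2 * 21.4700

4.8093 mm/day


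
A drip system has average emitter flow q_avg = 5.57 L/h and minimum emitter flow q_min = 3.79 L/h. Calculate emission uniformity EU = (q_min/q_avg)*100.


EU = (q_min/q_avg)*100 = (3.79/5.57)*100 = 68.0431%

68.0431 %


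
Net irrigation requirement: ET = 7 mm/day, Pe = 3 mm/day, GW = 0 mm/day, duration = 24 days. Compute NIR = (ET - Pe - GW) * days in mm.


Daily deficit = ET - Pe - GW = 7 - 3 - 0 = 4 mm/day
NIR = 4 * 24 = 96 mm

96.0000 mm


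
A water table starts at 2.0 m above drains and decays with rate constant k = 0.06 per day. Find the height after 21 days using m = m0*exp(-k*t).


m = m0 * exp(-k*t)
m = 2.0 * exp(-0.06 * 21)
m = 2.0 * exp(-1.2600)

0.5673 m


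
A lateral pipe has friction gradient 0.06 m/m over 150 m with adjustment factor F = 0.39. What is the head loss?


hf = J * L * F = 0.06 * 150 * 0.39 = 3.5100 m

3.5100 m


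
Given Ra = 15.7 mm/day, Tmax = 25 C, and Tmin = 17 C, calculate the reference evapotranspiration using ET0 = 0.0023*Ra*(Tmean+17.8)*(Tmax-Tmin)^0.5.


Tmean = (Tmax + Tmin)/2 = (25 + 17)/2 = 21.0
ET0 = 0.0023 * 15.7 * (21.0 + 17.8) * sqrt(25 - 17)
ET0 = 0.0023 * 15.7 * 38.8 * 2.828427

3.9628 mm/day


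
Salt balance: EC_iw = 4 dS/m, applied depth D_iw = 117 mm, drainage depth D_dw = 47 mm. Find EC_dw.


EC_dw = EC_iw * D_iw / D_dw
EC_dw = 4 * 117 / 47
EC_dw = 468 / 47

9.9574 dS/m


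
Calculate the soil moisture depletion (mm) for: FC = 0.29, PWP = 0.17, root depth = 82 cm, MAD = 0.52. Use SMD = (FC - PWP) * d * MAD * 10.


SMD = (FC - PWP) * d * MAD * 10
SMD = (0.29 - 0.17) * 82 * 0.52 * 10
SMD = 0.1200 * 82 * 0.52 * 10

51.1680 mm


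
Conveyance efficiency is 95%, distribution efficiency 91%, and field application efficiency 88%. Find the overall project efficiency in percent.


Ec = 0.95, Eb = 0.91, Ea = 0.88
E = 0.95 * 0.91 * 0.88 * 100 = 76.0760%

76.0760 %


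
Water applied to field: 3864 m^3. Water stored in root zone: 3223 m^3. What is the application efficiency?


Ea = V_root / V_field * 100 = 3223 / 3864 * 100 = 83.4110%

83.4110 %


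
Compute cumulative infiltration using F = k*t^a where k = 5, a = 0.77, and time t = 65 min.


F = k * t^a = 5 * 65^0.77
F = 5 * 24.885323

124.4266 mm


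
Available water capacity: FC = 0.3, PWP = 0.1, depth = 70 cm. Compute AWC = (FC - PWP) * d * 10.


AWC = (FC - PWP) * d * 10
AWC = (0.3 - 0.1) * 70 * 10
AWC = 0.2000 * 70 * 10

140.0000 mm


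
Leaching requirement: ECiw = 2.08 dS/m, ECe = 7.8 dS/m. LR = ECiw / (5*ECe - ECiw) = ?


LR = ECiw / (5*ECe - ECiw)
LR = 2.08 / (5*7.8 - 2.08)
LR = 2.08 / 36.9200

0.0563


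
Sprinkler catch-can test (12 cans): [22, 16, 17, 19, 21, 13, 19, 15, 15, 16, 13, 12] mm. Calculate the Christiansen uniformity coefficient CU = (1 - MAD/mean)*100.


mean = 16.500000 mm
MAD = 2.583333 mm
CU = (1 - 2.583333/16.500000)*100

84.3434 %


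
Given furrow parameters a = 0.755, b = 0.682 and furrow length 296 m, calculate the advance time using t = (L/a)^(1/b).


t = (L/a)^(1/b)
t = (296/0.755)^(1/0.682)
t = 392.052980^(1/0.682)

6346.8509 min


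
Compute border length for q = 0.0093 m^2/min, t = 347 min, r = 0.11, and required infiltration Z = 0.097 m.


L = q*t/((1+r)*Z)
L = 0.0093*347/((1+0.11)*0.097)
L = 3.2271/0.10767

29.9721 m


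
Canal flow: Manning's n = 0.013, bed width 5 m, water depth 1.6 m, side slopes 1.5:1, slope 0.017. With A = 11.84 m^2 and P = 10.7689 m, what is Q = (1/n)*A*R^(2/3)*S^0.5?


R = A/P = 11.84/10.7689 = 1.099462
Q = (1/0.013) * 11.84 * 1.099462^(2/3) * 0.017^0.5

126.4988 m^3/s


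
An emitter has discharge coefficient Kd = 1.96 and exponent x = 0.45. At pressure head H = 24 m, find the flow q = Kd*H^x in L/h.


q = Kd * H^x = 1.96 * 24^0.45 = 1.96 * 4.179218

8.1913 L/h


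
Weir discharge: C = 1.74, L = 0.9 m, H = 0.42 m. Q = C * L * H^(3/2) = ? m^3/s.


Q = C * L * H^(3/2) = 1.74 * 0.9 * 0.42^1.5 = 1.74 * 0.9 * 0.272191

0.4263 m^3/s


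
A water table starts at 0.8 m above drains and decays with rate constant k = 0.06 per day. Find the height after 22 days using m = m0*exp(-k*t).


m = m0 * exp(-k*t)
m = 0.8 * exp(-0.06 * 22)
m = 0.8 * exp(-1.3200)

0.2137 m


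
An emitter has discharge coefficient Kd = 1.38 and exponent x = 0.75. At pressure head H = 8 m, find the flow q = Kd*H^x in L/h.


q = Kd * H^x = 1.38 * 8^0.75 = 1.38 * 4.756828

6.5644 L/h


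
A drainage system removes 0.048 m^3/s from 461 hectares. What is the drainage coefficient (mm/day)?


DC = Q * 86400 / (A * 10000) * 1000
DC = 0.048 * 86400 / (461 * 10000) * 1000
DC = 4147200.0000 / 4610000

0.8996 mm/day


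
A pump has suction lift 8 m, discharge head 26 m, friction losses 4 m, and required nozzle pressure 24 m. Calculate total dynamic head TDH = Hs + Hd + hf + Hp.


TDH = Hs + Hd + hf + Hp = 8 + 26 + 4 + 24 = 62

62 m


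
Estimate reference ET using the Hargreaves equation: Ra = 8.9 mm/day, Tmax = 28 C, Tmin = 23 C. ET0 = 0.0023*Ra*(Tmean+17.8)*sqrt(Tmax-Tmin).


Tmean = (Tmax + Tmin)/2 = (28 + 23)/2 = 25.5
ET0 = 0.0023 * 8.9 * (25.5 + 17.8) * sqrt(28 - 23)
ET0 = 0.0023 * 8.9 * 43.3 * 2.236068

1.9819 mm/day


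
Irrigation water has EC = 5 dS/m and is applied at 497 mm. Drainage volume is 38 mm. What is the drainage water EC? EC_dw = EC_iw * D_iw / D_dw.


EC_dw = EC_iw * D_iw / D_dw
EC_dw = 5 * 497 / 38
EC_dw = 2485 / 38

65.3947 dS/m


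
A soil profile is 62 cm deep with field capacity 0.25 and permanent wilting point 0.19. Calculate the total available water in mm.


AWC = (FC - PWP) * d * 10
AWC = (0.25 - 0.19) * 62 * 10
AWC = 0.0600 * 62 * 10

37.2000 mm


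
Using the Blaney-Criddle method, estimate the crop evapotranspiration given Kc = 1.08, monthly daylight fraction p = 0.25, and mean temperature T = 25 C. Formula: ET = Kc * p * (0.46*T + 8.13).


ET = Kc * p * (0.46*T + 8.13)
ET = 1.08 * 0.25 * (0.46*25 + 8.13)
ET = 1.08 * 0.25 * 19.6300

5.3001 mm/day


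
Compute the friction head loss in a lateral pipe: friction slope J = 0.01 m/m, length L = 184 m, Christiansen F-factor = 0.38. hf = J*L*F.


hf = J * L * F = 0.01 * 184 * 0.38 = 0.6992 m

0.6992 m


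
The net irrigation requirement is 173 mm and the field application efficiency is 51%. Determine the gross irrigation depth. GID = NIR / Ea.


Ea = 51% = 0.51
GID = NIR / Ea = 173 / 0.51 = 339.2157 mm

339.2157 mm
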